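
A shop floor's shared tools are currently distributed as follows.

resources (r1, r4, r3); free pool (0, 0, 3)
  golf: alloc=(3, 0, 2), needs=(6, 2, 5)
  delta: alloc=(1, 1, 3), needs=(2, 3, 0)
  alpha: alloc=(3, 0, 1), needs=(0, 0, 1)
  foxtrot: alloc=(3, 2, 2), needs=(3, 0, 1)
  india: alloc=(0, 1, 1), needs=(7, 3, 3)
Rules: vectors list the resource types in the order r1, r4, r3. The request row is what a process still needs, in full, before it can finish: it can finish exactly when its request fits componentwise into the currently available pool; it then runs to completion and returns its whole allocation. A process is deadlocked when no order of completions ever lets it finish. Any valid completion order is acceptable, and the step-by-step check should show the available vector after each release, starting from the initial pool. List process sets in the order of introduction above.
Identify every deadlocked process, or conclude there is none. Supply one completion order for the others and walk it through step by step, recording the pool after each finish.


The deadlocked set is delta and india.
Key observation: no order helps: past alpha, foxtrot, golf, the free pool tops out at (9, 2, 8), below what each blocked process needs in r4.
One completion order for the rest: alpha, foxtrot, golf. Step-by-step check:
  pool = (0, 0, 3)
  alpha: need (0, 0, 1) fits (0, 0, 3); releases (3, 0, 1), pool now (3, 0, 4)
  foxtrot: need (3, 0, 1) fits (3, 0, 4); releases (3, 2, 2), pool now (6, 2, 6)
  golf: need (6, 2, 5) fits (6, 2, 6); releases (3, 0, 2), pool now (9, 2, 8)
The blocked processes can never fit:
  delta cannot run: need (2, 3, 0) vs free (9, 2, 8) (insufficient r4)
  india cannot run: need (7, 3, 3) vs free (9, 2, 8) (insufficient r4)


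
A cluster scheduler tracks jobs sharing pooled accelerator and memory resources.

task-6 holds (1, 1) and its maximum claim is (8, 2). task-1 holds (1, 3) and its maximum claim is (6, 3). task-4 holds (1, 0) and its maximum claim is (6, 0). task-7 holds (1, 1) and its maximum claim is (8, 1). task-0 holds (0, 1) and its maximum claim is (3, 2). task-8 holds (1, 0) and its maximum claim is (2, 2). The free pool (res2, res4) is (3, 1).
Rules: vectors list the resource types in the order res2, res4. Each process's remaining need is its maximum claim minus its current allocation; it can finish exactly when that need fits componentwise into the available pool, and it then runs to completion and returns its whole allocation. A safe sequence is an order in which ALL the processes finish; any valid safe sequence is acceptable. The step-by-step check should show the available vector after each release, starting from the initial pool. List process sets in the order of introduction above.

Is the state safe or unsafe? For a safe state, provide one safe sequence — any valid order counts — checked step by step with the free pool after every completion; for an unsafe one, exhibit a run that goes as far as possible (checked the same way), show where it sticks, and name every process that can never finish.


The state is UNSAFE.
Key observation: the wall is res2: completing task-0, task-8 brings the pool only to (4, 2), and all the rest need more.
A maximal execution: task-0, task-8 — then nothing else fits. Check, step by step:
  pool = (3, 1)
  run task-0 (needs (3, 1), free (3, 1)); after release of (0, 1) the pool is (3, 2)
  run task-8 (needs (1, 2), free (3, 2)); after release of (1, 0) the pool is (4, 2)
  blocked: task-6 wants (7, 1), pool (4, 2) — not enough res2
  blocked: task-1 wants (5, 0), pool (4, 2) — not enough res2
  blocked: task-4 wants (5, 0), pool (4, 2) — not enough res2
  blocked: task-7 wants (7, 0), pool (4, 2) — not enough res2
Never able to finish: task-6, task-1, task-4 and task-7.


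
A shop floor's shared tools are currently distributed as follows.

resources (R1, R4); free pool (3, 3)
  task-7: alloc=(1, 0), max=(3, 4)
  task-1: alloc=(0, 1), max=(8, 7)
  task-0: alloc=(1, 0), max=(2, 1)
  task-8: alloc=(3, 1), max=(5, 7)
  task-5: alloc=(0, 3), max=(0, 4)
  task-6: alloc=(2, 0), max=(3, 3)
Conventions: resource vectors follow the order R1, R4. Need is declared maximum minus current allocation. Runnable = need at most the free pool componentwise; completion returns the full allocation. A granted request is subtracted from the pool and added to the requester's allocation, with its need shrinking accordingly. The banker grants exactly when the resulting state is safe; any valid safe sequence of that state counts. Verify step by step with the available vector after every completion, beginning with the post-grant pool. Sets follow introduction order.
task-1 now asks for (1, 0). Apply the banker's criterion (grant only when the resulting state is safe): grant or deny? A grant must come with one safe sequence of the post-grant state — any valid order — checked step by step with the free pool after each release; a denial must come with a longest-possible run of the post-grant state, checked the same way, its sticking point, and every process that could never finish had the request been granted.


GRANT — the state after the grant stays safe, e.g. via task-5, task-6, task-8, task-0, task-1, task-7.
Key observation: the grant leaves (2, 3) free — enough for task-5, whose release restarts the cascade.
Verifying the post-grant state step by step:
  pool = (2, 3)
  task-5: need (0, 1) fits (2, 3); releases (0, 3), pool now (2, 6)
  task-6: need (1, 3) fits (2, 6); releases (2, 0), pool now (4, 6)
  task-8: need (2, 6) fits (4, 6); releases (3, 1), pool now (7, 7)
  task-0: need (1, 1) fits (7, 7); releases (1, 0), pool now (8, 7)
  task-1: need (7, 6) fits (8, 7); releases (1, 1), pool now (9, 8)
  task-7: need (2, 4) fits (9, 8); releases (1, 0), pool now (10, 8)


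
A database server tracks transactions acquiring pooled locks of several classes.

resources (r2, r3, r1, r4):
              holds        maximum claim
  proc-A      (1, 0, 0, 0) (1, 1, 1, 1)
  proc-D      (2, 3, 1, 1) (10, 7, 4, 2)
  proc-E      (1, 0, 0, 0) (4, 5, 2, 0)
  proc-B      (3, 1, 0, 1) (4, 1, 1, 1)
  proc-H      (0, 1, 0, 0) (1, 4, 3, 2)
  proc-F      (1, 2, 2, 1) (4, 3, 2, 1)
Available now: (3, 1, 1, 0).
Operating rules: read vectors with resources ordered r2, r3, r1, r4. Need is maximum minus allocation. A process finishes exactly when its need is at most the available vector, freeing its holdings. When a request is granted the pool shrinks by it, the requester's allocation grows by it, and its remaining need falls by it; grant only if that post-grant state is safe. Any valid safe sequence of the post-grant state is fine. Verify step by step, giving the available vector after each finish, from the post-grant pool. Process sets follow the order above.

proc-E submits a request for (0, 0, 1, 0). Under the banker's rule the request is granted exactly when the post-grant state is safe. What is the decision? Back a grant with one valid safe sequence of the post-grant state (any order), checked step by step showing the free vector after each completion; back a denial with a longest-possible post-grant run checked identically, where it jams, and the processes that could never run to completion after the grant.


DENY — the pretend-granted state is unsafe.
Key observation: after proc-F, proc-B, proc-A the pool peaks at (8, 4, 2, 2), and each blocked process is short somewhere: proc-D on r1; proc-E on r3; proc-H on r1.
On the post-grant state, proc-F, proc-B, proc-A is a maximal run — nothing extends it. Check, step by step:
  pool = (3, 1, 0, 0)
  run proc-F (needs (3, 1, 0, 0), free (3, 1, 0, 0)); after release of (1, 2, 2, 1) the pool is (4, 3, 2, 1)
  run proc-B (needs (1, 0, 1, 0), free (4, 3, 2, 1)); after release of (3, 1, 0, 1) the pool is (7, 4, 2, 2)
  run proc-A (needs (0, 1, 1, 1), free (7, 4, 2, 2)); after release of (1, 0, 0, 0) the pool is (8, 4, 2, 2)
  blocked: proc-D wants (8, 4, 3, 1), pool (8, 4, 2, 2) — not enough r1
  blocked: proc-E wants (3, 5, 1, 0), pool (8, 4, 2, 2) — not enough r3
  blocked: proc-H wants (1, 3, 3, 2), pool (8, 4, 2, 2) — not enough r1
Processes that could never finish after the grant: proc-D, proc-E and proc-H.


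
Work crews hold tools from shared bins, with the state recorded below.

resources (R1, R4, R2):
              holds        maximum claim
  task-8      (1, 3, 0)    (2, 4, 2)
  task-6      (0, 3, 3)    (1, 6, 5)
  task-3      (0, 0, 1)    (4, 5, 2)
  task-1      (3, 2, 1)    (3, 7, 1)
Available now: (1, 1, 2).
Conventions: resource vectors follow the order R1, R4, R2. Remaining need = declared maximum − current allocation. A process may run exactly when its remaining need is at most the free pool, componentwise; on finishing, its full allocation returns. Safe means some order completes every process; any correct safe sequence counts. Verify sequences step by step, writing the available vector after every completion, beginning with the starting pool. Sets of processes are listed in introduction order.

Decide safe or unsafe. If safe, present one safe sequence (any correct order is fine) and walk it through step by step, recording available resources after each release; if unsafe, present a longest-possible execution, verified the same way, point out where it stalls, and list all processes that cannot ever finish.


The state is SAFE; one workable sequence: task-8, task-6, task-1, task-3.
Key observation: task-8 marks the first exact bind of the order: its need (1, 1, 2) fits the free (1, 1, 2) with zero slack on a requested resource.
Verifying each step:
  pool = (1, 1, 2)
  run task-8 (needs (1, 1, 2), free (1, 1, 2)); after release of (1, 3, 0) the pool is (2, 4, 2)
  run task-6 (needs (1, 3, 2), free (2, 4, 2)); after release of (0, 3, 3) the pool is (2, 7, 5)
  run task-1 (needs (0, 5, 0), free (2, 7, 5)); after release of (3, 2, 1) the pool is (5, 9, 6)
  run task-3 (needs (4, 5, 1), free (5, 9, 6)); after release of (0, 0, 1) the pool is (5, 9, 7)


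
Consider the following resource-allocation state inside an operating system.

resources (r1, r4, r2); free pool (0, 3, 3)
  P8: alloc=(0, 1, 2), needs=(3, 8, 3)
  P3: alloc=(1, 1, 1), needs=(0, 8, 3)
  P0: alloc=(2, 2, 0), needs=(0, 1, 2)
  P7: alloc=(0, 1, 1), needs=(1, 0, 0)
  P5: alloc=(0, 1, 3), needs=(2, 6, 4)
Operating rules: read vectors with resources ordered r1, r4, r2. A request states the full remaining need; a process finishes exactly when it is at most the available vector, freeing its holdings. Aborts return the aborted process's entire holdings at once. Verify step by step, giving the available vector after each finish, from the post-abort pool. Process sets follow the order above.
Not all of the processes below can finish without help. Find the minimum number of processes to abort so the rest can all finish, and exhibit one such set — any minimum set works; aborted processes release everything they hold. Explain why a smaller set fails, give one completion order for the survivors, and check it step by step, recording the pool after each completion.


Minimum abort set: P3.
Key observation: aborting P3 returns (1, 1, 1), and P8 — hopeless before — runs at step 4 with the returned capacity in the pool.
No smaller set exists: with zero aborts the deadlock remains.
One survivor order: P7, P0, P5, P8. Verifying each step (post-abort pool first):
  pool = (1, 4, 4)
  P7 needs (1, 0, 0) <= (1, 4, 4) -> finishes; pool += (0, 1, 1) = (1, 5, 5)
  P0 needs (0, 1, 2) <= (1, 5, 5) -> finishes; pool += (2, 2, 0) = (3, 7, 5)
  P5 needs (2, 6, 4) <= (3, 7, 5) -> finishes; pool += (0, 1, 3) = (3, 8, 8)
  P8 needs (3, 8, 3) <= (3, 8, 8) -> finishes; pool += (0, 1, 2) = (3, 9, 10)


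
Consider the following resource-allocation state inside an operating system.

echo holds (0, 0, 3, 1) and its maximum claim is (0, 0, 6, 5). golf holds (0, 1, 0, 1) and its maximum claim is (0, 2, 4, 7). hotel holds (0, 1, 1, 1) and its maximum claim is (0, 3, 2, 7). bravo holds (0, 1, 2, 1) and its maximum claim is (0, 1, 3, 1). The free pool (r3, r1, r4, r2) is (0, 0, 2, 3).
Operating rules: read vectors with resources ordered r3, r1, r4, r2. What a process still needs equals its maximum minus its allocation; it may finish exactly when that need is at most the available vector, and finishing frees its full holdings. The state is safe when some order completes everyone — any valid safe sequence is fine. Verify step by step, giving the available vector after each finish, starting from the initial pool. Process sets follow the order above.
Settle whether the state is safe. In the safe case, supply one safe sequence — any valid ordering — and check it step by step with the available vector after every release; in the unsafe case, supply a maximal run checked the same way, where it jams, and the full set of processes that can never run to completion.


UNSAFE.
Key observation: r2 is the bottleneck — with bravo, echo done the pool holds (0, 1, 7, 5), short of every remaining need.
A maximal execution: bravo, echo — then nothing else fits. Verifying each step:
  pool = (0, 0, 2, 3)
  run bravo (needs (0, 0, 1, 0), free (0, 0, 2, 3)); after release of (0, 1, 2, 1) the pool is (0, 1, 4, 4)
  run echo (needs (0, 0, 3, 4), free (0, 1, 4, 4)); after release of (0, 0, 3, 1) the pool is (0, 1, 7, 5)
  golf cannot run: need (0, 1, 4, 6) vs free (0, 1, 7, 5) (insufficient r2)
  hotel cannot run: need (0, 2, 1, 6) vs free (0, 1, 7, 5) (insufficient r1 and r2)
Never able to finish: golf and hotel.


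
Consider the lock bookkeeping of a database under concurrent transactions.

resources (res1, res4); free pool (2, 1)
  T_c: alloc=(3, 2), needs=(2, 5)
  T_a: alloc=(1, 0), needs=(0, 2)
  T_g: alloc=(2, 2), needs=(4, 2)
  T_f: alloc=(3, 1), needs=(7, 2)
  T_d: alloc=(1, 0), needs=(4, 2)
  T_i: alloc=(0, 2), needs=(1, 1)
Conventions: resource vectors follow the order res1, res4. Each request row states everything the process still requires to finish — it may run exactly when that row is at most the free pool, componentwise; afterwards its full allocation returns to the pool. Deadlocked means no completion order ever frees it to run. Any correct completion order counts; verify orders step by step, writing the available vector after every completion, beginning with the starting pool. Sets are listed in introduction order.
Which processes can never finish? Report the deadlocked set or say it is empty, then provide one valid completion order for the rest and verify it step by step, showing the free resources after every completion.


Deadlocked set: T_c, T_g, T_f and T_d.
Key observation: after T_i, T_a the pool peaks at (3, 3), and each blocked process is short somewhere: T_c on res4; T_g on res1; T_f on res1; T_d on res1.
The rest can finish in the order T_i, T_a. Check, step by step:
  pool = (2, 1)
  T_i: need (1, 1) fits (2, 1); releases (0, 2), pool now (2, 3)
  T_a: need (0, 2) fits (2, 3); releases (1, 0), pool now (3, 3)
The stuck group stays short no matter what:
  T_c still needs (2, 5) but only (3, 3) is free — short on res4
  T_g still needs (4, 2) but only (3, 3) is free — short on res1
  T_f still needs (7, 2) but only (3, 3) is free — short on res1
  T_d still needs (4, 2) but only (3, 3) is free — short on res1


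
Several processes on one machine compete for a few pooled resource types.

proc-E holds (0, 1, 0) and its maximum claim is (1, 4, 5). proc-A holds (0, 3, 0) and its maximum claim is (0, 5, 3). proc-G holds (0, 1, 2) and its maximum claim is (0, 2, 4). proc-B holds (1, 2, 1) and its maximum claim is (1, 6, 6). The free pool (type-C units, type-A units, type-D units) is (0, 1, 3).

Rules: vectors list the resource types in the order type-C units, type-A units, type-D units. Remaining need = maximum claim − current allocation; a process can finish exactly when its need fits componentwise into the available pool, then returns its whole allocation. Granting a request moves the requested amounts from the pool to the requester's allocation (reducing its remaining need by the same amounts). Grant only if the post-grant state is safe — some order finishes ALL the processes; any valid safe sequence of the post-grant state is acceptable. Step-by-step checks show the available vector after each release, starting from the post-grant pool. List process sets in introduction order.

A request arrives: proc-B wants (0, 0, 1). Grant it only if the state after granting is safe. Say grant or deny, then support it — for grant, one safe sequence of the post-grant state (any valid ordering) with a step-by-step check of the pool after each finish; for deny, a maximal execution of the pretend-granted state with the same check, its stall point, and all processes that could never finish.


GRANT. The post-grant state is safe; one safe sequence: proc-G, proc-A, proc-B, proc-E.
Key observation: post-grant, (0, 1, 2) remains, and an order beginning with proc-G completes everyone.
Check on the post-grant state, step by step:
  pool = (0, 1, 2)
  run proc-G (needs (0, 1, 2), free (0, 1, 2)); after release of (0, 1, 2) the pool is (0, 2, 4)
  run proc-A (needs (0, 2, 3), free (0, 2, 4)); after release of (0, 3, 0) the pool is (0, 5, 4)
  run proc-B (needs (0, 4, 4), free (0, 5, 4)); after release of (1, 2, 2) the pool is (1, 7, 6)
  run proc-E (needs (1, 3, 5), free (1, 7, 6)); after release of (0, 1, 0) the pool is (1, 8, 6)


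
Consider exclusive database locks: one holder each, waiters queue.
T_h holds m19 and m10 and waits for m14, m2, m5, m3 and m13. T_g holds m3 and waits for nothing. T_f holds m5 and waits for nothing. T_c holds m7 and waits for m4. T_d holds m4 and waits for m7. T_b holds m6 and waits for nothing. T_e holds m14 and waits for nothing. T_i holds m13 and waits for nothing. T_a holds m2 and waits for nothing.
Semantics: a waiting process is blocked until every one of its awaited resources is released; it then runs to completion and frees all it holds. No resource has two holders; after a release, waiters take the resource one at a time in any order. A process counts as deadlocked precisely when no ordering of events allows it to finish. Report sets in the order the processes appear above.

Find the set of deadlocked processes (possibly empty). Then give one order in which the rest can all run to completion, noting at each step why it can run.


Deadlocked: T_c and T_d.
Key observation: along T_c -> T_d -> T_c, each member waits on what the next one holds — a deadlock; no other process is dragged down with it.
One completion order for the rest: T_f, T_e, T_g, T_b, T_a, T_i, T_h.
Check, step by step:
  T_f: no waits; runs immediately, freeing m5
  T_e: no waits; runs immediately, freeing m14
  T_g: no waits; runs immediately, freeing m3
  T_b: no waits; runs immediately, freeing m6
  T_a: no waits; runs immediately, freeing m2
  T_i: no waits; runs immediately, freeing m13
  T_h: everything it awaited (m14, m2, m5, m3 and m13) is free; runs, freeing m19 and m10


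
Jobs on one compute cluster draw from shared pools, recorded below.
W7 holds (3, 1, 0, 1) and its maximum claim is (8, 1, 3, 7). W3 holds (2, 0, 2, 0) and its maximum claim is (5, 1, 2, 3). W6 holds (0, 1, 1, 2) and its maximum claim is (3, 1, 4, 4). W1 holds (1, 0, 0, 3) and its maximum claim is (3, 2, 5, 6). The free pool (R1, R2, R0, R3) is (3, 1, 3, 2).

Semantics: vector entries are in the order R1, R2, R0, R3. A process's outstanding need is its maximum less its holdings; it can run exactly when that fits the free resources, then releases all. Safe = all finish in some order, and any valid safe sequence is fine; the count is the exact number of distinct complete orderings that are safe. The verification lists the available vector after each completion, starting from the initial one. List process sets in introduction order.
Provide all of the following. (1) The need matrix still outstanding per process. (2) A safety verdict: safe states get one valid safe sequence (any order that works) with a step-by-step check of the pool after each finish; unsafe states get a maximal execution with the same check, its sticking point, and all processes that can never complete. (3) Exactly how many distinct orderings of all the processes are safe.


(1) Outstanding need per process (order R1, R2, R0, R3):
  W7: (5, 0, 3, 6)
  W3: (3, 1, 0, 3)
  W6: (3, 0, 3, 2)
  W1: (2, 2, 5, 3)
(2) SAFE. One safe sequence: W6, W3, W1, W7.
Key observation: the order's first zero-slack moment is W6 ((3, 0, 3, 2) needed, (3, 1, 3, 2) free — a requested resource with nothing to spare).
Check, step by step:
  pool = (3, 1, 3, 2)
  run W6 (needs (3, 0, 3, 2), free (3, 1, 3, 2)); after release of (0, 1, 1, 2) the pool is (3, 2, 4, 4)
  run W3 (needs (3, 1, 0, 3), free (3, 2, 4, 4)); after release of (2, 0, 2, 0) the pool is (5, 2, 6, 4)
  run W1 (needs (2, 2, 5, 3), free (5, 2, 6, 4)); after release of (1, 0, 0, 3) the pool is (6, 2, 6, 7)
  run W7 (needs (5, 0, 3, 6), free (6, 2, 6, 7)); after release of (3, 1, 0, 1) the pool is (9, 3, 6, 8)
(3) Exactly 1 of the possible complete orderings is a safe sequence.


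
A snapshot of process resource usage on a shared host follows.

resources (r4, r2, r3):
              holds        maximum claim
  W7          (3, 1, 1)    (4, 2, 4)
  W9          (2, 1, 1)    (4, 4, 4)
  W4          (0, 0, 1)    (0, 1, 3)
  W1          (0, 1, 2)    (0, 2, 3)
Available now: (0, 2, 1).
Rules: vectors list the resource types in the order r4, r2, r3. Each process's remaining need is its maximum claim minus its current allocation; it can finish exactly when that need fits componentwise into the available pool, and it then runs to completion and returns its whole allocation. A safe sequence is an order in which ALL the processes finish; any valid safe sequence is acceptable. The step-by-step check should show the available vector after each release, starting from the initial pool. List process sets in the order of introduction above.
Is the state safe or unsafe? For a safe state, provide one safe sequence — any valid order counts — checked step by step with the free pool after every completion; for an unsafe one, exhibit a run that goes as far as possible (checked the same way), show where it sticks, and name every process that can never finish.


The state is UNSAFE.
Key observation: even finishing W1, W4 leaves just (0, 3, 4) free — too little r4 for any of the remaining processes.
The run W1, W4 cannot be extended any further. Verifying each step:
  pool = (0, 2, 1)
  W1: need (0, 1, 1) fits (0, 2, 1); releases (0, 1, 2), pool now (0, 3, 3)
  W4: need (0, 1, 2) fits (0, 3, 3); releases (0, 0, 1), pool now (0, 3, 4)
  blocked: W7 wants (1, 1, 3), pool (0, 3, 4) — not enough r4
  blocked: W9 wants (2, 3, 3), pool (0, 3, 4) — not enough r4
Processes that can never finish: W7 and W9.


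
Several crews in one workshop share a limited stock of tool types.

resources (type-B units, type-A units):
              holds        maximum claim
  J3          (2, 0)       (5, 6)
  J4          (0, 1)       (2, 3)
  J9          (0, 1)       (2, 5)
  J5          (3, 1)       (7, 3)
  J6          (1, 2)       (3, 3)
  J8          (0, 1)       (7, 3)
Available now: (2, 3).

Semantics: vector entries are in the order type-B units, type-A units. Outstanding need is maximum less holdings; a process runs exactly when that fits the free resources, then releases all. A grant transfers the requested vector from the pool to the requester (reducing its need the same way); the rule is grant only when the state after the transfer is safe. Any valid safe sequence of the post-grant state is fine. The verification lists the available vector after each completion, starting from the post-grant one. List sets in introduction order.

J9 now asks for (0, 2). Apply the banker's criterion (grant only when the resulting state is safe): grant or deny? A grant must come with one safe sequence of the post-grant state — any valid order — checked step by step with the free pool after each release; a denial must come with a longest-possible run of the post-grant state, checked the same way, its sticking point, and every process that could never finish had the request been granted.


GRANT: granting preserves safety; a valid post-grant sequence is J6, J9, J4, J3, J5, J8.
Key observation: the grant leaves (2, 1) free — enough for J6, whose release restarts the cascade.
Verifying the post-grant state step by step:
  pool = (2, 1)
  run J6 (needs (2, 1), free (2, 1)); after release of (1, 2) the pool is (3, 3)
  run J9 (needs (2, 2), free (3, 3)); after release of (0, 3) the pool is (3, 6)
  run J4 (needs (2, 2), free (3, 6)); after release of (0, 1) the pool is (3, 7)
  run J3 (needs (3, 6), free (3, 7)); after release of (2, 0) the pool is (5, 7)
  run J5 (needs (4, 2), free (5, 7)); after release of (3, 1) the pool is (8, 8)
  run J8 (needs (7, 2), free (8, 8)); after release of (0, 1) the pool is (8, 9)


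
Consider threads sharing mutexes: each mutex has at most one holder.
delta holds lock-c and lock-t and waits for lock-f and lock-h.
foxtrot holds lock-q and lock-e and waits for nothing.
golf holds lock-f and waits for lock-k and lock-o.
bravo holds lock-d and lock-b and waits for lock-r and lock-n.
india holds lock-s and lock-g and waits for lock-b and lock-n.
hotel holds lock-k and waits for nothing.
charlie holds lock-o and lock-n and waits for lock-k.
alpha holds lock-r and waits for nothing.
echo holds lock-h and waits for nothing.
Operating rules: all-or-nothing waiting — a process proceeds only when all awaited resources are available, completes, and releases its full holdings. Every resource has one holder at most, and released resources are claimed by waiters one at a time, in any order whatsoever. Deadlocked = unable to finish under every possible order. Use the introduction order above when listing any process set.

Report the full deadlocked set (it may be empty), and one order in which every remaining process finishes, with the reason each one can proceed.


Nothing here is deadlocked.
Key observation: no waiting chain loops back on itself — every chain ends at a process that waits on nothing, so everyone eventually runs.
One completion order for the rest: hotel, charlie, alpha, foxtrot, bravo, golf, echo, india, delta.
Walking it through:
  run hotel (it waits on nothing); releases lock-k
  charlie waits on lock-k — all released -> runs and releases lock-o and lock-n
  run alpha (it waits on nothing); releases lock-r
  run foxtrot (it waits on nothing); releases lock-q and lock-e
  bravo waits on lock-r and lock-n — all released -> runs and releases lock-d and lock-b
  golf waits on lock-k and lock-o — all released -> runs and releases lock-f
  run echo (it waits on nothing); releases lock-h
  india waits on lock-b and lock-n — all released -> runs and releases lock-s and lock-g
  delta waits on lock-f and lock-h — all released -> runs and releases lock-c and lock-t


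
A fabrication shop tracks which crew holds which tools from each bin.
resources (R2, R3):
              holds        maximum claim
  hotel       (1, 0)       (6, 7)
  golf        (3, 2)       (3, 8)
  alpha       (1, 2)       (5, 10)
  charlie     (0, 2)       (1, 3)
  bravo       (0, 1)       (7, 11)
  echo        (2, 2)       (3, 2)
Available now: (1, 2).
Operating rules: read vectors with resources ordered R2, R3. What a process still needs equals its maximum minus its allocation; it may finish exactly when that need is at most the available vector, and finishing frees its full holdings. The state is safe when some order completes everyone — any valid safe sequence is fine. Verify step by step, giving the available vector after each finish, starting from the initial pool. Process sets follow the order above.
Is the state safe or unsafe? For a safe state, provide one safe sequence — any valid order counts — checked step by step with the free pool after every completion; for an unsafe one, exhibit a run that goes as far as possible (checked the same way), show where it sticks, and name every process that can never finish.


The state is SAFE; one workable sequence: charlie, echo, golf, alpha, bravo, hotel.
Key observation: reading the order forward, charlie is the first process whose need (1, 1) meets the free pool (1, 2) exactly on a resource it requests.
Verifying each step:
  pool = (1, 2)
  run charlie (needs (1, 1), free (1, 2)); after release of (0, 2) the pool is (1, 4)
  run echo (needs (1, 0), free (1, 4)); after release of (2, 2) the pool is (3, 6)
  run golf (needs (0, 6), free (3, 6)); after release of (3, 2) the pool is (6, 8)
  run alpha (needs (4, 8), free (6, 8)); after release of (1, 2) the pool is (7, 10)
  run bravo (needs (7, 10), free (7, 10)); after release of (0, 1) the pool is (7, 11)
  run hotel (needs (5, 7), free (7, 11)); after release of (1, 0) the pool is (8, 11)


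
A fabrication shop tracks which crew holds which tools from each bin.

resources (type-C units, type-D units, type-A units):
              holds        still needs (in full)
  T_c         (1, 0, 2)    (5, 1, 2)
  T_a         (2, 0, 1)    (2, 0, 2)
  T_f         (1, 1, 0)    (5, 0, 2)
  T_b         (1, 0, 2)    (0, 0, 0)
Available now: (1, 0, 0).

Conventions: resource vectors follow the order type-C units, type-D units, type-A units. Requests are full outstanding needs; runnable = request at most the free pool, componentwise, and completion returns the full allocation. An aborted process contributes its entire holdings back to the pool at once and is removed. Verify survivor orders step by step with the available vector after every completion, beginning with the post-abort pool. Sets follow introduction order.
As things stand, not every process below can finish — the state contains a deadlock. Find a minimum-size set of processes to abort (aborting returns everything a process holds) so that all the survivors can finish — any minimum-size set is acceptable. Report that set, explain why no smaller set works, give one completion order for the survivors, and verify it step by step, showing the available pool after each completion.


Abort T_f.
Key observation: before aborting T_f, T_c was permanently blocked — no order could ever run it; afterwards it completes at step 3.
No smaller set exists: with zero aborts the deadlock remains.
One survivor order: T_b, T_a, T_c. Check, step by step (post-abort pool first):
  pool = (2, 1, 0)
  T_b: need (0, 0, 0) fits (2, 1, 0); releases (1, 0, 2), pool now (3, 1, 2)
  T_a: need (2, 0, 2) fits (3, 1, 2); releases (2, 0, 1), pool now (5, 1, 3)
  T_c: need (5, 1, 2) fits (5, 1, 3); releases (1, 0, 2), pool now (6, 1, 5)


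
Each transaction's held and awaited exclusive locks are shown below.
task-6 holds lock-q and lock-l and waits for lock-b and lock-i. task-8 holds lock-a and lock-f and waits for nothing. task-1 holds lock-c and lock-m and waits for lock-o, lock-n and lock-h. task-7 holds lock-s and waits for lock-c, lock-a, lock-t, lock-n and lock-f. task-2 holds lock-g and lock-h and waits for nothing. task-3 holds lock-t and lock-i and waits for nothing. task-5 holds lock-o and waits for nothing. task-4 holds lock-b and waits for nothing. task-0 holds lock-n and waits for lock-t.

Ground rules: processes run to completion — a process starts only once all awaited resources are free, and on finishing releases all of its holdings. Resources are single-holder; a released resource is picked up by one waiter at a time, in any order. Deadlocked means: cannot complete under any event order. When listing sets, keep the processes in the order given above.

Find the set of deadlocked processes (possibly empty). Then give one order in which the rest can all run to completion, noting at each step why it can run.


Nothing here is deadlocked.
Key observation: every chain of waits terminates; starting from the processes that wait on nothing, all the rest unlock in turn.
The rest can finish in the order task-4, task-3, task-8, task-6, task-2, task-5, task-0, task-1, task-7.
Check, step by step:
  run task-4 (it waits on nothing); releases lock-b
  run task-3 (it waits on nothing); releases lock-t and lock-i
  run task-8 (it waits on nothing); releases lock-a and lock-f
  task-6 waits on lock-b and lock-i — all released -> runs and releases lock-q and lock-l
  run task-2 (it waits on nothing); releases lock-g and lock-h
  run task-5 (it waits on nothing); releases lock-o
  task-0 waits on lock-t — all released -> runs and releases lock-n
  task-1 waits on lock-o, lock-n and lock-h — all released -> runs and releases lock-c and lock-m
  task-7 waits on lock-c, lock-a, lock-t, lock-n and lock-f — all released -> runs and releases lock-s


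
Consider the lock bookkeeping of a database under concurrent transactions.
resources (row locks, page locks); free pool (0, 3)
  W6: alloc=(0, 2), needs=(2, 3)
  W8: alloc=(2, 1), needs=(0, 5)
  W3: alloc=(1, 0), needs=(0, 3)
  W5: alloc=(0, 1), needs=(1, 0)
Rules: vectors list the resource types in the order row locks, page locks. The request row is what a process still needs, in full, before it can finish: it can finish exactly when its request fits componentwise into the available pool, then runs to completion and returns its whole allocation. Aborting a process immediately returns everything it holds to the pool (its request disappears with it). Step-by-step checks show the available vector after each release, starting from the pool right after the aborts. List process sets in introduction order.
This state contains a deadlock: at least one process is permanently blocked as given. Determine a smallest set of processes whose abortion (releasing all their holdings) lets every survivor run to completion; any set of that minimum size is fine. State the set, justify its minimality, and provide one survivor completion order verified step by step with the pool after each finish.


Minimum abort set: W8.
Key observation: aborting W8 returns (2, 1), and W6 — hopeless before — runs at step 3 with the returned capacity in the pool.
Minimality: the empty abort set fails — the state is deadlocked as it stands.
Survivors finish in the order: W5, W3, W6. Walking it through (pool after the aborts first):
  pool = (2, 4)
  run W5 (needs (1, 0), free (2, 4)); after release of (0, 1) the pool is (2, 5)
  run W3 (needs (0, 3), free (2, 5)); after release of (1, 0) the pool is (3, 5)
  run W6 (needs (2, 3), free (3, 5)); after release of (0, 2) the pool is (3, 7)


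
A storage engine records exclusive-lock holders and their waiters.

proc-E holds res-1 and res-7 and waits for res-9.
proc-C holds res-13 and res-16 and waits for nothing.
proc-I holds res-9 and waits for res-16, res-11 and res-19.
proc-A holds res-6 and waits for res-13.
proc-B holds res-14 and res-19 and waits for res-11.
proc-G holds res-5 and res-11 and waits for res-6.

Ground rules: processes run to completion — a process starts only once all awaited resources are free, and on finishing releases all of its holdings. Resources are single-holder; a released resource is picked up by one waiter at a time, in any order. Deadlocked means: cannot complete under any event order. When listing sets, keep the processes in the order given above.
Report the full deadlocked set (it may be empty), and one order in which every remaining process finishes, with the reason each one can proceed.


No process is deadlocked.
Key observation: all waits point, directly or indirectly, at processes that can finish, so nothing is permanently blocked.
One completion order for the rest: proc-C, proc-A, proc-G, proc-B, proc-I, proc-E.
Check, step by step:
  proc-C: no waits; runs immediately, freeing res-13 and res-16
  run proc-A (all its waits — res-13 — are resolved); releases res-6
  run proc-G (all its waits — res-6 — are resolved); releases res-5 and res-11
  run proc-B (all its waits — res-11 — are resolved); releases res-14 and res-19
  run proc-I (all its waits — res-16, res-11 and res-19 — are resolved); releases res-9
  run proc-E (all its waits — res-9 — are resolved); releases res-1 and res-7


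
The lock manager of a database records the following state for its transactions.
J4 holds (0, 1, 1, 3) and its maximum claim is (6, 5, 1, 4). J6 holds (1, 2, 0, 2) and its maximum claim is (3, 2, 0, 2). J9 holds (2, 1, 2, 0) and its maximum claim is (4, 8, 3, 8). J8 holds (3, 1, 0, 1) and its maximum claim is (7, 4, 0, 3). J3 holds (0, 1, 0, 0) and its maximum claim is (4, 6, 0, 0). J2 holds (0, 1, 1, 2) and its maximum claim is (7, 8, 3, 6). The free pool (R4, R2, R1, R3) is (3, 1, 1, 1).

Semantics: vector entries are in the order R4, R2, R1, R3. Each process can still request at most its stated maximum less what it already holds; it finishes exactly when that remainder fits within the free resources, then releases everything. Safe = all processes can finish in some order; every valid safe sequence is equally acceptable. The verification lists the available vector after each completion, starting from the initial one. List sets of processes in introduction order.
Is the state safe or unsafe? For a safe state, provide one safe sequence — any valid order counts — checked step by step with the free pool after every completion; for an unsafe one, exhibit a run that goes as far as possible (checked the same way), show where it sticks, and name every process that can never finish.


The state is UNSAFE.
Key observation: R2 is the bottleneck — with J6, J8, J4, J3 done the pool holds (7, 6, 2, 7), short of every remaining need.
A maximal execution: J6, J8, J4, J3 — then nothing else fits. Verifying each step:
  pool = (3, 1, 1, 1)
  run J6 (needs (2, 0, 0, 0), free (3, 1, 1, 1)); after release of (1, 2, 0, 2) the pool is (4, 3, 1, 3)
  run J8 (needs (4, 3, 0, 2), free (4, 3, 1, 3)); after release of (3, 1, 0, 1) the pool is (7, 4, 1, 4)
  run J4 (needs (6, 4, 0, 1), free (7, 4, 1, 4)); after release of (0, 1, 1, 3) the pool is (7, 5, 2, 7)
  run J3 (needs (4, 5, 0, 0), free (7, 5, 2, 7)); after release of (0, 1, 0, 0) the pool is (7, 6, 2, 7)
  J9 cannot run: need (2, 7, 1, 8) vs free (7, 6, 2, 7) (insufficient R2 and R3)
  J2 cannot run: need (7, 7, 2, 4) vs free (7, 6, 2, 7) (insufficient R2)
Permanently blocked: J9 and J2.


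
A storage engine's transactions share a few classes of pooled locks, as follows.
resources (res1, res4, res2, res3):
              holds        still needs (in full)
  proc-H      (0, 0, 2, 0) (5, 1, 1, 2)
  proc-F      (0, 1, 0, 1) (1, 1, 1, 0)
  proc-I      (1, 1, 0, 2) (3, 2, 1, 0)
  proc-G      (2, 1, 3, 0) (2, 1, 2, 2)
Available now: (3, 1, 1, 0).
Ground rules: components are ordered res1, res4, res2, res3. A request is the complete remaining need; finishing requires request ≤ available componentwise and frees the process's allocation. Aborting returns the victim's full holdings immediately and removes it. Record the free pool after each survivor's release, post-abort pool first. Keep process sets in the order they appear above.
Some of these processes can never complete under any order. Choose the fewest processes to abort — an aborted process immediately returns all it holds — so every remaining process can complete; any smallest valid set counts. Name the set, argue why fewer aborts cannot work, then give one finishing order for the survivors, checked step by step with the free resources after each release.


Abort proc-H.
Key observation: the deadlocked proc-G becomes finishable only because proc-H released (0, 0, 2, 0); it completes at step 3 below.
Why nothing smaller works: aborting no one leaves the state deadlocked as given.
Survivors finish in the order: proc-F, proc-I, proc-G. Step-by-step check (pool after the aborts first):
  pool = (3, 1, 3, 0)
  proc-F: need (1, 1, 1, 0) fits (3, 1, 3, 0); releases (0, 1, 0, 1), pool now (3, 2, 3, 1)
  proc-I: need (3, 2, 1, 0) fits (3, 2, 3, 1); releases (1, 1, 0, 2), pool now (4, 3, 3, 3)
  proc-G: need (2, 1, 2, 2) fits (4, 3, 3, 3); releases (2, 1, 3, 0), pool now (6, 4, 6, 3)


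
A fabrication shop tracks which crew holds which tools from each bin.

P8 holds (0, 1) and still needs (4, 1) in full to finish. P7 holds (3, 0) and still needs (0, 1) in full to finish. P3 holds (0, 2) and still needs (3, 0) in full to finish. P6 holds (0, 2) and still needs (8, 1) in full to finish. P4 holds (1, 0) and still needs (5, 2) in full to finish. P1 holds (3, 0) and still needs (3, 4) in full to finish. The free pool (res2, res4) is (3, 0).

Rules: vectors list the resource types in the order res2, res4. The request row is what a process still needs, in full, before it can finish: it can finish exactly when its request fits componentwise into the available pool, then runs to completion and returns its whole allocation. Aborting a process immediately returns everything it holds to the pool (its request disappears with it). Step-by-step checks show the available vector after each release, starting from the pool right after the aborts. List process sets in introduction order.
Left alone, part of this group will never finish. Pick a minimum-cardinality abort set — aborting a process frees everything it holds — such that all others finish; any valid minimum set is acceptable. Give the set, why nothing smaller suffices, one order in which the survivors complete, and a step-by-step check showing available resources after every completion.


Abort P1.
Key observation: P6 could never have finished before the abort; with (3, 0) returned by P1, it fits at step 4.
Why nothing smaller works: aborting no one leaves the state deadlocked as given.
Survivors finish in the order: P3, P7, P4, P6, P8. Walking it through (pool after the aborts first):
  pool = (6, 0)
  P3: need (3, 0) fits (6, 0); releases (0, 2), pool now (6, 2)
  P7: need (0, 1) fits (6, 2); releases (3, 0), pool now (9, 2)
  P4: need (5, 2) fits (9, 2); releases (1, 0), pool now (10, 2)
  P6: need (8, 1) fits (10, 2); releases (0, 2), pool now (10, 4)
  P8: need (4, 1) fits (10, 4); releases (0, 1), pool now (10, 5)
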